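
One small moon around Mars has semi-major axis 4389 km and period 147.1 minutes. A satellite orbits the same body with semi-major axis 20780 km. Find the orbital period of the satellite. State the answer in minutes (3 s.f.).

Kepler's third law: T² ∝ a³, so T₂ = T₁ (a₂/a₁)^(3/2).
a₂/a₁ = 4.735, (a₂/a₁)^(3/2) = 10.30.
T₂ = 147.1 × 10.30 = 1515 minutes.

T₂ ≈ 1520 minutes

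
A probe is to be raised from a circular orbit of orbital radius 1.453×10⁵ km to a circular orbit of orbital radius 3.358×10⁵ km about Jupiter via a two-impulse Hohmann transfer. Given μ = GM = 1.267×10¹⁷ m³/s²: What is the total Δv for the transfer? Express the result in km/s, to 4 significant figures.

r₁ = 1.453×10⁵ km = 1.453×10⁸ m.
r₂ = 3.358×10⁵ km = 3.358×10⁸ m.
Transfer ellipse a_t = (r₁ + r₂)/2 = 2.406×10⁸ m.
At r₁: circular v_c1 = √(μ/r₁) = 29530 m/s; transfer-perijove v_p = √[μ(2/r₁ − 1/a_t)] = 34890 m/s.
Δv₁ = v_p − v_c1 = 5360 m/s.
At r₂: circular v_c2 = √(μ/r₂) = 19420 m/s; transfer-apojove v_a = √[μ(2/r₂ − 1/a_t)] = 15100 m/s.
Δv₂ = v_c2 − v_a = 4328 m/s.
Total Δv = Δv₁ + Δv₂ = 9688 m/s = 9.688 km/s.

Δv_total ≈ 9.688 km/s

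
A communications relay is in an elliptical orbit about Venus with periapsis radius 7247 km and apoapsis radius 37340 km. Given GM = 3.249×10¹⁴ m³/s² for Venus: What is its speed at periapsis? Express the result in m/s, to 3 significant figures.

Semi-major axis a = (r_p + r_a)/2 = 22294 km = 2.229×10⁷ m.
Vis-viva: v² = μ(2/r − 1/a) = 3.249×10¹⁴ × (2.760×10⁻⁷ − 4.486×10⁻⁸) = 7.509×10⁷ m²/s².
v = 8666 m/s.

v ≈ 8670 m/s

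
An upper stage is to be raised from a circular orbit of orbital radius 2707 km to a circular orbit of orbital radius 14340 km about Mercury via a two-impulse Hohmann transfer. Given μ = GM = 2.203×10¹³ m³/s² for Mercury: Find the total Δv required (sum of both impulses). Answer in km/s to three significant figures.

Δv_total ≈ 1.39 km/s

r₁ = 2707 km = 2.707×10⁶ m.
r₂ = 14340 km = 1.434×10⁷ m.
Transfer ellipse a_t = (r₁ + r₂)/2 = 8.524×10⁶ m.
At r₁: circular v_c1 = √(μ/r₁) = 2853 m/s; transfer-periherm v_p = √[μ(2/r₁ − 1/a_t)] = 3700 m/s.
Δv₁ = v_p − v_c1 = 847.5 m/s.
At r₂: circular v_c2 = √(μ/r₂) = 1239 m/s; transfer-apoherm v_a = √[μ(2/r₂ − 1/a_t)] = 698.5 m/s.
Δv₂ = v_c2 − v_a = 541.0 m/s.
Total Δv = Δv₁ + Δv₂ = 1388 m/s = 1.388 km/s.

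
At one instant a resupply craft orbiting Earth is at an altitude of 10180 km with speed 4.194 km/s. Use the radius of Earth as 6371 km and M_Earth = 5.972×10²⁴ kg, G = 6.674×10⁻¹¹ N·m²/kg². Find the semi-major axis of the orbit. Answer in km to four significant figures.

μ = GM = 6.674×10⁻¹¹ × 5.972×10²⁴ = 3.986×10¹⁴ m³/s².
r = 6371 + 10180 = 16551 km = 1.655×10⁷ m.
Specific orbital energy ε = v²/2 − μ/r = (4194)²/2 − 3.986×10¹⁴/1.655×10⁷ = -1.529×10⁷ J/kg.
Since ε = −μ/(2a), a = −μ/(2ε) = 1.304×10⁷ m = 13037 km.

a ≈ 13040 km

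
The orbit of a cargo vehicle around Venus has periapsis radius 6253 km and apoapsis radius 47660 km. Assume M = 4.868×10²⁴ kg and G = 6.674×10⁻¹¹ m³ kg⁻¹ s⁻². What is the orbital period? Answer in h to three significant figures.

T ≈ 13.6 h

μ = GM = 6.674×10⁻¹¹ × 4.868×10²⁴ = 3.249×10¹⁴ m³/s².
Semi-major axis a = (r_p + r_a)/2 = (6253.0 + 47660)/2 = 26956 km = 2.696×10⁷ m.
By Kepler's third law T = 2π√(a³/μ) = 2π × 7.765×10³ = 4.879×10⁴ s.
= 13.55 h.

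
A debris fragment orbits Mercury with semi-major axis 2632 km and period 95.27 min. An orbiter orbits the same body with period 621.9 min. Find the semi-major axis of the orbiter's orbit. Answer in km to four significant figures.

a₂ ≈ 9193 km

Kepler's third law: a³ ∝ T², so a₂ = a₁ (T₂/T₁)^(2/3).
T₂/T₁ = 6.528, (T₂/T₁)^(2/3) = 3.493.
a₂ = 2632 × 3.493 = 9193 km.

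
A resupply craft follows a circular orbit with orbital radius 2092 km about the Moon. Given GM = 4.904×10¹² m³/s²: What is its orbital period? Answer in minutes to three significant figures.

r = 2092 km = 2.092×10⁶ m.
Kepler's third law: T = 2π√(r³/μ) = 2π√((2.092×10⁶)³ / 4.904×10¹²).
r³/μ = 1.867×10⁶ s², so T = 2π × 1.366×10³ = 8.585×10³ s.
Converting: 8.585×10³ s ÷ 60.00 = 143.1 minutes.

T ≈ 143 minutes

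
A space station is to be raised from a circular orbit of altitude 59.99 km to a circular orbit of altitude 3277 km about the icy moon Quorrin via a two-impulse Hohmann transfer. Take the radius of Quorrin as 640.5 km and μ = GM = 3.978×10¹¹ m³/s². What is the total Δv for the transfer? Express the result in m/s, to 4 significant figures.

r₁ = 640.5 + 59.99 = 700.49 km = 7.0049×10⁵ m.
r₂ = 640.5 + 3277 = 3917.5 km = 3.9175×10⁶ m.
Transfer ellipse a_t = (r₁ + r₂)/2 = 2.309×10⁶ m.
At r₁: circular v_c1 = √(μ/r₁) = 753.6 m/s; transfer-periapsis v_p = √[μ(2/r₁ − 1/a_t)] = 981.6 m/s.
Δv₁ = v_p − v_c1 = 228.0 m/s.
At r₂: circular v_c2 = √(μ/r₂) = 318.7 m/s; transfer-apoapsis v_a = √[μ(2/r₂ − 1/a_t)] = 175.5 m/s.
Δv₂ = v_c2 − v_a = 143.1 m/s.
Total Δv = Δv₁ + Δv₂ = 371.1 m/s.

Δv_total ≈ 371.1 m/s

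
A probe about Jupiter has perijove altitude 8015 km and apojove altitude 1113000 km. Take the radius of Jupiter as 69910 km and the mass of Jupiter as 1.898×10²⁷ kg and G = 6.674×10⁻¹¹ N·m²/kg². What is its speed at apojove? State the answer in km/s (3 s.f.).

v ≈ 3.64 km/s

μ = GM = 6.674×10⁻¹¹ × 1.898×10²⁷ = 1.267×10¹⁷ m³/s².
r_p = 69910 + 8015 = 77925 km = 7.7925×10⁷ m.
r_a = 69910 + 1113000 = 1182900 km = 1.1829×10⁹ m.
Semi-major axis a = (r_p + r_a)/2 = 6.3042×10⁵ km = 6.304×10⁸ m.
Vis-viva: v² = μ(2/r − 1/a) = 1.267×10¹⁷ × (1.691×10⁻⁹ − 1.586×10⁻⁹) = 1.324×10⁷ m²/s².
v = 3638 m/s = 3.638 km/s.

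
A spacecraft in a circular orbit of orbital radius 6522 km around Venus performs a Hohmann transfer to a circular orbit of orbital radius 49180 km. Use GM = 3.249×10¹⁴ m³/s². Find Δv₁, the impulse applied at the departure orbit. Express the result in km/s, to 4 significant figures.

r₁ = 6522 km = 6.522×10⁶ m.
r₂ = 49180 km = 4.918×10⁷ m.
Transfer ellipse a_t = (r₁ + r₂)/2 = 2.785×10⁷ m.
At r₁: circular v_c1 = √(μ/r₁) = 7058 m/s; transfer-periapsis v_p = √[μ(2/r₁ − 1/a_t)] = 9379 m/s.
Δv₁ = v_p − v_c1 = 2321 m/s.
= 2.321 km/s.

Δv ≈ 2.321 km/s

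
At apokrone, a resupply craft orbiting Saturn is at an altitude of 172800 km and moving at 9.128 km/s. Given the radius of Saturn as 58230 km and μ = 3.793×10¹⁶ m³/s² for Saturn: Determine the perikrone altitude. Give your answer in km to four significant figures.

perikrone altitude ≈ 20330 km

r_a = 58230 + 172800 = 2.3103×10⁵ km = 2.310×10⁸ m.
Specific energy ε = v²/2 − μ/r = -1.225×10⁸ J/kg, so a = −μ/(2ε) = 1.548×10⁸ m.
The apsides satisfy r_p + r_a = 2a, so the perikrone radius is 2a − r_a = 7.856×10⁷ m = 78558 km.
Perikrone altitude = 78558 − 58230 = 20328 km.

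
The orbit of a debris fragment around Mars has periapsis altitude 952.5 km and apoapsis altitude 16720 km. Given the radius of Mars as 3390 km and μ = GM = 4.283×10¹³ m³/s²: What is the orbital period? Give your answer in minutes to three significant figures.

T ≈ 684 minutes

r_p = 3390 + 952.5 = 4342.5 km = 4.3425×10⁶ m.
r_a = 3390 + 16720 = 20110 km = 2.0110×10⁷ m.
Semi-major axis a = (r_p + r_a)/2 = (4342.5 + 20110)/2 = 12226 km = 1.223×10⁷ m.
By Kepler's third law T = 2π√(a³/μ) = 2π × 6.532×10³ = 4.104×10⁴ s.
= 684.1 minutes.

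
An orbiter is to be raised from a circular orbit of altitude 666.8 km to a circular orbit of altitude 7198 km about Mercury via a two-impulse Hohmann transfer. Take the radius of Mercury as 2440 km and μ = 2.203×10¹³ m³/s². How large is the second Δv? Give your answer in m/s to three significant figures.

Δv ≈ 456 m/s

r₁ = 2440 + 666.8 = 3106.8 km = 3.1068×10⁶ m.
r₂ = 2440 + 7198 = 9638.0 km = 9.6380×10⁶ m.
Transfer ellipse a_t = (r₁ + r₂)/2 = 6.372×10⁶ m.
At r₁: circular v_c1 = √(μ/r₁) = 2663 m/s; transfer-periherm v_p = √[μ(2/r₁ − 1/a_t)] = 3275 m/s.
At r₂: circular v_c2 = √(μ/r₂) = 1512 m/s; transfer-apoherm v_a = √[μ(2/r₂ − 1/a_t)] = 1056 m/s.
Δv₂ = v_c2 − v_a = 456.2 m/s.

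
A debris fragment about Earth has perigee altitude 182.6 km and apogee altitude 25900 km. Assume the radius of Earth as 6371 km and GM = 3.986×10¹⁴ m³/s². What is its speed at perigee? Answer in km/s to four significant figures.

v ≈ 10.06 km/s

r_p = 6371 + 182.6 = 6553.6 km = 6.5536×10⁶ m.
r_a = 6371 + 25900 = 32271 km = 3.2271×10⁷ m.
Semi-major axis a = (r_p + r_a)/2 = 19412 km = 1.941×10⁷ m.
Vis-viva: v² = μ(2/r − 1/a) = 3.986×10¹⁴ × (3.052×10⁻⁷ − 5.151×10⁻⁸) = 1.011×10⁸ m²/s².
v = 10060 m/s = 10.06 km/s.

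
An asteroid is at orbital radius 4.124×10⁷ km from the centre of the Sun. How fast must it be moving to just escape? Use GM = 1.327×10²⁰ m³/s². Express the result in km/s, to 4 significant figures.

v_esc ≈ 80.22 km/s

r = 4.124×10⁷ km = 4.124×10¹⁰ m.
Escape speed v_esc = √(2μ/r) = √(2 × 1.327×10²⁰ / 4.124×10¹⁰) = √(6.435×10⁹) = 80220 m/s.
= 80.22 km/s.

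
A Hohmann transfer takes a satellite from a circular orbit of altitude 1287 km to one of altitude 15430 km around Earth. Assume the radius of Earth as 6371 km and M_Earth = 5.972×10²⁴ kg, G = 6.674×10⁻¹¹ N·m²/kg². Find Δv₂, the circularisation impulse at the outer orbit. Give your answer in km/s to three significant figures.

Δv ≈ 1.19 km/s

μ = GM = 6.674×10⁻¹¹ × 5.972×10²⁴ = 3.986×10¹⁴ m³/s².
r₁ = 6371 + 1287 = 7658.0 km = 7.6580×10⁶ m.
r₂ = 6371 + 15430 = 21801 km = 2.1801×10⁷ m.
Transfer ellipse a_t = (r₁ + r₂)/2 = 1.473×10⁷ m.
At r₁: circular v_c1 = √(μ/r₁) = 7214 m/s; transfer-perigee v_p = √[μ(2/r₁ − 1/a_t)] = 8777 m/s.
At r₂: circular v_c2 = √(μ/r₂) = 4276 m/s; transfer-apogee v_a = √[μ(2/r₂ − 1/a_t)] = 3083 m/s.
Δv₂ = v_c2 − v_a = 1193 m/s.
= 1.193 km/s.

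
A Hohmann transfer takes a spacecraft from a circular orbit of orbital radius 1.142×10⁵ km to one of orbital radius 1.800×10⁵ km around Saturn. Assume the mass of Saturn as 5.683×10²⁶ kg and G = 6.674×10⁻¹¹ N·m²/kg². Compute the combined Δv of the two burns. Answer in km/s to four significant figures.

μ = GM = 6.674×10⁻¹¹ × 5.683×10²⁶ = 3.793×10¹⁶ m³/s².
r₁ = 1.142×10⁵ km = 1.142×10⁸ m.
r₂ = 1.800×10⁵ km = 1.800×10⁸ m.
Transfer ellipse a_t = (r₁ + r₂)/2 = 1.471×10⁸ m.
At r₁: circular v_c1 = √(μ/r₁) = 18220 m/s; transfer-perikrone v_p = √[μ(2/r₁ − 1/a_t)] = 20160 m/s.
Δv₁ = v_p − v_c1 = 1935 m/s.
At r₂: circular v_c2 = √(μ/r₂) = 14520 m/s; transfer-apokrone v_a = √[μ(2/r₂ − 1/a_t)] = 12790 m/s.
Δv₂ = v_c2 − v_a = 1726 m/s.
Total Δv = Δv₁ + Δv₂ = 3661 m/s = 3.661 km/s.

Δv_total ≈ 3.661 km/s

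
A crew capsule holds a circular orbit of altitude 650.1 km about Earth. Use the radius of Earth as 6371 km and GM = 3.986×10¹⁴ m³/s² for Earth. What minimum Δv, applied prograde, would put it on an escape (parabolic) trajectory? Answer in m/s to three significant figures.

Δv ≈ 3120 m/s

r = 6371 + 650.1 = 7021.1 km = 7.0211×10⁶ m.
Circular speed v_c = √(μ/r) = 7535 m/s.
Escape speed v_esc = √(2μ/r) = √2 × v_c = 10660 m/s.
Δv = v_esc − v_c = 3121 m/s.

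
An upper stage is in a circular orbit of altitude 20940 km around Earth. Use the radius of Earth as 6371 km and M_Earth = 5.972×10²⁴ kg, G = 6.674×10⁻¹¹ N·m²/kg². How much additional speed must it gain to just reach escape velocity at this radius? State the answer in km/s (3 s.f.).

Δv ≈ 1.58 km/s

μ = GM = 6.674×10⁻¹¹ × 5.972×10²⁴ = 3.986×10¹⁴ m³/s².
r = 6371 + 20940 = 27311 km = 2.7311×10⁷ m.
Circular speed v_c = √(μ/r) = 3820 m/s.
Escape speed v_esc = √(2μ/r) = √2 × v_c = 5403 m/s.
Δv = v_esc − v_c = 1582 m/s = 1.582 km/s.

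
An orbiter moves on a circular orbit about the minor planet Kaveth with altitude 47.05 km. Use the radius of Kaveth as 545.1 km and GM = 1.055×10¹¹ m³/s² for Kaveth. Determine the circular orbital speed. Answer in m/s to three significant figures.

v ≈ 422 m/s

r = 545.1 + 47.05 = 592.15 km = 5.9215×10⁵ m.
For a circular orbit v = √(μ/r) = √(1.055×10¹¹ / 5.922×10⁵) = √(1.782×10⁵) = 422.1 m/s.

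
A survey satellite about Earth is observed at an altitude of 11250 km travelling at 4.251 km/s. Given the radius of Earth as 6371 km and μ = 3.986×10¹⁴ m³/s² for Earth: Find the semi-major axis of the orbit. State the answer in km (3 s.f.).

r = 6371 + 11250 = 17621 km = 1.762×10⁷ m.
Vis-viva rearranged: 1/a = 2/r − v²/μ = 1.135×10⁻⁷ − 4.534×10⁻⁸ = 6.816×10⁻⁸ m⁻¹.
a = 1.467×10⁷ m = 14670 km.

a ≈ 14700 km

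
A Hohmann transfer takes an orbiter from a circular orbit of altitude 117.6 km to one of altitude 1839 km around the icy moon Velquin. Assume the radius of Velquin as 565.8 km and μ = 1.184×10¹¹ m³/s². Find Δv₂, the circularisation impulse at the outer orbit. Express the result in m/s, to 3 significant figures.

r₁ = 565.8 + 117.6 = 683.40 km = 6.8340×10⁵ m.
r₂ = 565.8 + 1839 = 2404.8 km = 2.4048×10⁶ m.
Transfer ellipse a_t = (r₁ + r₂)/2 = 1.544×10⁶ m.
At r₁: circular v_c1 = √(μ/r₁) = 416.2 m/s; transfer-periapsis v_p = √[μ(2/r₁ − 1/a_t)] = 519.4 m/s.
At r₂: circular v_c2 = √(μ/r₂) = 221.9 m/s; transfer-apoapsis v_a = √[μ(2/r₂ − 1/a_t)] = 147.6 m/s.
Δv₂ = v_c2 − v_a = 74.27 m/s.

Δv ≈ 74.3 m/s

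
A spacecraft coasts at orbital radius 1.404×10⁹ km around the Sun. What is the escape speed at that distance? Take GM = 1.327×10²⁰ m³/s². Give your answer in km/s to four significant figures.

r = 1.404×10⁹ km = 1.404×10¹² m.
Escape speed v_esc = √(2μ/r) = √(2 × 1.327×10²⁰ / 1.404×10¹²) = √(1.890×10⁸) = 13750 m/s.
= 13.75 km/s.

v_esc ≈ 13.75 km/s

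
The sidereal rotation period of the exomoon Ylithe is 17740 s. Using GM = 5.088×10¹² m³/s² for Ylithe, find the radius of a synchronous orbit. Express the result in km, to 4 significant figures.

A synchronous orbit has period T, so by Kepler's third law a = (μT²/4π²)^(1/3).
μT²/4π² = 5.088×10¹² × (1.774×10⁴)² / 39.48 = 4.056×10¹⁹ m³.
a = 3.436×10⁶ m = 3435.8 km.

r_sync ≈ 3436 km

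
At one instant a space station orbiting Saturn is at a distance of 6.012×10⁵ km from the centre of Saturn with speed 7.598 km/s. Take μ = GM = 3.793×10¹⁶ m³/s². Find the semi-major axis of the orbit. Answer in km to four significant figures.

a ≈ 5.541×10⁵ km

r = 6.012×10⁸ m.
Vis-viva rearranged: 1/a = 2/r − v²/μ = 3.327×10⁻⁹ − 1.522×10⁻⁹ = 1.805×10⁻⁹ m⁻¹.
a = 5.541×10⁸ m = 5.5412×10⁵ km.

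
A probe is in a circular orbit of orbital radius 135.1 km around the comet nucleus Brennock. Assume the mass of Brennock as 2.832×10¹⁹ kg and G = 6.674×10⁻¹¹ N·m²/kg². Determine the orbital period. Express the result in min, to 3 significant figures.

μ = GM = 6.674×10⁻¹¹ × 2.832×10¹⁹ = 1.890×10⁹ m³/s².
r = 135.1 km = 1.351×10⁵ m.
Kepler's third law: T = 2π√(r³/μ) = 2π√((1.351×10⁵)³ / 1.890×10⁹).
r³/μ = 1.305×10⁶ s², so T = 2π × 1.142×10³ = 7.177×10³ s.
Converting: 7.177×10³ s ÷ 60.00 = 119.6 min.

T ≈ 120 min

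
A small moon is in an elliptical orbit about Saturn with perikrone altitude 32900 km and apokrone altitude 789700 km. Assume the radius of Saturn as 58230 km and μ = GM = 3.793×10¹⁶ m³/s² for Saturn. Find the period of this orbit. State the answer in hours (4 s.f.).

r_p = 58230 + 32900 = 91130 km = 9.1130×10⁷ m.
r_a = 58230 + 789700 = 847930 km = 8.4793×10⁸ m.
Semi-major axis a = (r_p + r_a)/2 = (91130 + 8.4793×10⁵)/2 = 4.6953×10⁵ km = 4.695×10⁸ m.
By Kepler's third law T = 2π√(a³/μ) = 2π × 5.224×10⁴ = 3.282×10⁵ s.
= 91.18 hours.

T ≈ 91.18 hours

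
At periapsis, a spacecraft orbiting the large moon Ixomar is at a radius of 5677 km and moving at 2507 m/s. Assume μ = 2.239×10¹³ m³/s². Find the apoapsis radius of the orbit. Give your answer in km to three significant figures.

apoapsis radius ≈ 22300 km

r_p = 5.677×10⁶ m.
Specific energy ε = v²/2 − μ/r = -8.015×10⁵ J/kg, so a = −μ/(2ε) = 1.397×10⁷ m.
The apsides satisfy r_p + r_a = 2a, so the apoapsis radius is 2a − r_p = 2.226×10⁷ m = 22260 km.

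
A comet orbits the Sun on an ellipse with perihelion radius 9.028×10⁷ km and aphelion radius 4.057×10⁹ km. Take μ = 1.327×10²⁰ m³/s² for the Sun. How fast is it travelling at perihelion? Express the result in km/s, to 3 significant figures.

v ≈ 53.6 km/s

Semi-major axis a = (r_p + r_a)/2 = 2.0736×10⁹ km = 2.074×10¹² m.
Vis-viva: v² = μ(2/r − 1/a) = 1.327×10²⁰ × (2.215×10⁻¹¹ − 4.822×10⁻¹³) = 2.876×10⁹ m²/s².
v = 53630 m/s = 53.63 km/s.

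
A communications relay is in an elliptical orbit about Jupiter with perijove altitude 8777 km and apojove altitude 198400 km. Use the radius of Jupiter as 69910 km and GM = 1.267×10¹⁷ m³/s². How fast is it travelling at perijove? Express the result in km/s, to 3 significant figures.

r_p = 69910 + 8777 = 78687 km = 7.8687×10⁷ m.
r_a = 69910 + 198400 = 268310 km = 2.6831×10⁸ m.
Semi-major axis a = (r_p + r_a)/2 = 1.7350×10⁵ km = 1.735×10⁸ m.
Vis-viva: v² = μ(2/r − 1/a) = 1.267×10¹⁷ × (2.542×10⁻⁸ − 5.764×10⁻⁹) = 2.490×10⁹ m²/s².
v = 49900 m/s = 49.90 km/s.

v ≈ 49.9 km/s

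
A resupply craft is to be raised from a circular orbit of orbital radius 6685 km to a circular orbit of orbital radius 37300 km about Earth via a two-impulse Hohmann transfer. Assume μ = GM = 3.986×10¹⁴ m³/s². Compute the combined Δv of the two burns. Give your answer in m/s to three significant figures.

r₁ = 6685 km = 6.685×10⁶ m.
r₂ = 37300 km = 3.730×10⁷ m.
Transfer ellipse a_t = (r₁ + r₂)/2 = 2.199×10⁷ m.
At r₁: circular v_c1 = √(μ/r₁) = 7722 m/s; transfer-perigee v_p = √[μ(2/r₁ − 1/a_t)] = 10060 m/s.
Δv₁ = v_p − v_c1 = 2334 m/s.
At r₂: circular v_c2 = √(μ/r₂) = 3269 m/s; transfer-apogee v_a = √[μ(2/r₂ − 1/a_t)] = 1802 m/s.
Δv₂ = v_c2 − v_a = 1467 m/s.
Total Δv = Δv₁ + Δv₂ = 3801 m/s.

Δv_total ≈ 3800 m/s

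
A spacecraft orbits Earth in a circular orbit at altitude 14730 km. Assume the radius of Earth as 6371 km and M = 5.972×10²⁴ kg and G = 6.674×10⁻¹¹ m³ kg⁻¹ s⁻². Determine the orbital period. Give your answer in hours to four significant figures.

μ = GM = 6.674×10⁻¹¹ × 5.972×10²⁴ = 3.986×10¹⁴ m³/s².
r = 6371 + 14730 = 21101 km = 2.1101×10⁷ m.
Kepler's third law: T = 2π√(r³/μ) = 2π√((2.110×10⁷)³ / 3.986×10¹⁴).
r³/μ = 2.357×10⁷ s², so T = 2π × 4.855×10³ = 3.051×10⁴ s.
Converting: 3.051×10⁴ s ÷ 3600 = 8.474 hours.

T ≈ 8.474 hours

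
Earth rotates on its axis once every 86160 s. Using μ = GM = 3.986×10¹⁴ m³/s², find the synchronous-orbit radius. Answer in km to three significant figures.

r_sync ≈ 42200 km

A synchronous orbit has period T, so by Kepler's third law a = (μT²/4π²)^(1/3).
μT²/4π² = 3.986×10¹⁴ × (8.616×10⁴)² / 39.48 = 7.495×10²² m³.
a = 4.216×10⁷ m = 42163 km.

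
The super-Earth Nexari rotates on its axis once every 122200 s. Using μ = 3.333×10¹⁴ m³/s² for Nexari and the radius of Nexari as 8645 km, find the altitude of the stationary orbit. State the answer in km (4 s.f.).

A synchronous orbit has period T, so by Kepler's third law a = (μT²/4π²)^(1/3).
μT²/4π² = 3.333×10¹⁴ × (1.222×10⁵)² / 39.48 = 1.261×10²³ m³.
a = 5.014×10⁷ m = 50143 km.
Altitude h = a − R = 50143 − 8645 = 41498 km.

h_sync ≈ 41500 km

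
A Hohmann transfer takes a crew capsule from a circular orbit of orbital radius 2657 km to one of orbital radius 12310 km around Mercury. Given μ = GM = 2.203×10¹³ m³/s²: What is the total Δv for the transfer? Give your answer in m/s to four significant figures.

r₁ = 2657 km = 2.657×10⁶ m.
r₂ = 12310 km = 1.231×10⁷ m.
Transfer ellipse a_t = (r₁ + r₂)/2 = 7.484×10⁶ m.
At r₁: circular v_c1 = √(μ/r₁) = 2879 m/s; transfer-periherm v_p = √[μ(2/r₁ − 1/a_t)] = 3693 m/s.
Δv₁ = v_p − v_c1 = 813.6 m/s.
At r₂: circular v_c2 = √(μ/r₂) = 1338 m/s; transfer-apoherm v_a = √[μ(2/r₂ − 1/a_t)] = 797.1 m/s.
Δv₂ = v_c2 − v_a = 540.6 m/s.
Total Δv = Δv₁ + Δv₂ = 1354 m/s.

Δv_total ≈ 1354 m/s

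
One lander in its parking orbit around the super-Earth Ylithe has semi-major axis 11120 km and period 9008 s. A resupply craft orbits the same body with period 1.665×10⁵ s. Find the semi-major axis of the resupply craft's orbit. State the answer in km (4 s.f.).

a₂ ≈ 77740 km

Kepler's third law: a³ ∝ T², so a₂ = a₁ (T₂/T₁)^(2/3).
T₂/T₁ = 18.48, (T₂/T₁)^(2/3) = 6.991.
a₂ = 11120 × 6.991 = 77740 km.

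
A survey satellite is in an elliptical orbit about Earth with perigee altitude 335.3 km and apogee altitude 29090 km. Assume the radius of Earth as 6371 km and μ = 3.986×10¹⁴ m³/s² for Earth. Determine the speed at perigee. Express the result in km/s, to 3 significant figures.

r_p = 6371 + 335.3 = 6706.3 km = 6.7063×10⁶ m.
r_a = 6371 + 29090 = 35461 km = 3.5461×10⁷ m.
Semi-major axis a = (r_p + r_a)/2 = 21084 km = 2.108×10⁷ m.
Vis-viva: v² = μ(2/r − 1/a) = 3.986×10¹⁴ × (2.982×10⁻⁷ − 4.743×10⁻⁸) = 9.997×10⁷ m²/s².
v = 9998 m/s = 9.998 km/s.

v ≈ 10.0 km/s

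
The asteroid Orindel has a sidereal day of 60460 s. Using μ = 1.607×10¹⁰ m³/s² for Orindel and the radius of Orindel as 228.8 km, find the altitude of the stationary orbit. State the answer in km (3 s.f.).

A synchronous orbit has period T, so by Kepler's third law a = (μT²/4π²)^(1/3).
μT²/4π² = 1.607×10¹⁰ × (6.046×10⁴)² / 39.48 = 1.488×10¹⁸ m³.
a = 1.142×10⁶ m = 1141.6 km.
Altitude h = a − R = 1141.6 − 228.8 = 912.84 km.

h_sync ≈ 913 km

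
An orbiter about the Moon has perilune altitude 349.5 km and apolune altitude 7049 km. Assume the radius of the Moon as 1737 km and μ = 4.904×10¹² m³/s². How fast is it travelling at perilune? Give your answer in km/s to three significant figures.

v ≈ 1.95 km/s

r_p = 1737 + 349.5 = 2086.5 km = 2.0865×10⁶ m.
r_a = 1737 + 7049 = 8786.0 km = 8.7860×10⁶ m.
Semi-major axis a = (r_p + r_a)/2 = 5436.2 km = 5.436×10⁶ m.
Vis-viva: v² = μ(2/r − 1/a) = 4.904×10¹² × (9.585×10⁻⁷ − 1.840×10⁻⁷) = 3.799×10⁶ m²/s².
v = 1949 m/s = 1.949 km/s.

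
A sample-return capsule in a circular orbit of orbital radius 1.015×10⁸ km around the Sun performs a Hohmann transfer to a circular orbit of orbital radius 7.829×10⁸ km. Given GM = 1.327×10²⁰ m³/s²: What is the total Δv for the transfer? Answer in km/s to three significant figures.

Δv_total ≈ 18.7 km/s

r₁ = 1.015×10⁸ km = 1.015×10¹¹ m.
r₂ = 7.829×10⁸ km = 7.829×10¹¹ m.
Transfer ellipse a_t = (r₁ + r₂)/2 = 4.422×10¹¹ m.
At r₁: circular v_c1 = √(μ/r₁) = 36160 m/s; transfer-perihelion v_p = √[μ(2/r₁ − 1/a_t)] = 48110 m/s.
Δv₁ = v_p − v_c1 = 11950 m/s.
At r₂: circular v_c2 = √(μ/r₂) = 13020 m/s; transfer-aphelion v_a = √[μ(2/r₂ − 1/a_t)] = 6237 m/s.
Δv₂ = v_c2 − v_a = 6782 m/s.
Total Δv = Δv₁ + Δv₂ = 18740 m/s = 18.74 km/s.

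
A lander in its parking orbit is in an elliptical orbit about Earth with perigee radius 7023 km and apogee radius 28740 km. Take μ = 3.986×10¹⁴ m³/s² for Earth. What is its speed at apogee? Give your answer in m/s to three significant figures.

Semi-major axis a = (r_p + r_a)/2 = 17882 km = 1.788×10⁷ m.
Vis-viva: v² = μ(2/r − 1/a) = 3.986×10¹⁴ × (6.959×10⁻⁸ − 5.592×10⁻⁸) = 5.447×10⁶ m²/s².
v = 2334 m/s.

v ≈ 2330 m/s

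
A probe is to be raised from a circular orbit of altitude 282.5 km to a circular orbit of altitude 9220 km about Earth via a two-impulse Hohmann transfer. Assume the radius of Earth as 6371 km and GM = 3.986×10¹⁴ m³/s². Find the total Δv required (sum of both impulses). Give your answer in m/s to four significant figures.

Δv_total ≈ 2569 m/s

r₁ = 6371 + 282.5 = 6653.5 km = 6.6535×10⁶ m.
r₂ = 6371 + 9220 = 15591 km = 1.5591×10⁷ m.
Transfer ellipse a_t = (r₁ + r₂)/2 = 1.112×10⁷ m.
At r₁: circular v_c1 = √(μ/r₁) = 7740 m/s; transfer-perigee v_p = √[μ(2/r₁ − 1/a_t)] = 9164 m/s.
Δv₁ = v_p − v_c1 = 1424 m/s.
At r₂: circular v_c2 = √(μ/r₂) = 5056 m/s; transfer-apogee v_a = √[μ(2/r₂ − 1/a_t)] = 3911 m/s.
Δv₂ = v_c2 − v_a = 1146 m/s.
Total Δv = Δv₁ + Δv₂ = 2569 m/s.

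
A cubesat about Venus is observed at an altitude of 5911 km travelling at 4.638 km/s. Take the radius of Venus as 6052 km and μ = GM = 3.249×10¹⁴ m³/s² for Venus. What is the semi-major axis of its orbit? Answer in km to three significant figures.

a ≈ 9900 km

r = 6052 + 5911 = 11963 km = 1.196×10⁷ m.
Vis-viva rearranged: 1/a = 2/r − v²/μ = 1.672×10⁻⁷ − 6.621×10⁻⁸ = 1.010×10⁻⁷ m⁻¹.
a = 9.904×10⁶ m = 9903.5 km.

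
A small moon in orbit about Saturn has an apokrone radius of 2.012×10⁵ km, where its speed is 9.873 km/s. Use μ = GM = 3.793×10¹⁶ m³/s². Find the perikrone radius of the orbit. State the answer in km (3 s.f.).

perikrone radius ≈ 70200 km

r_a = 2.012×10⁸ m.
Specific energy ε = v²/2 − μ/r = -1.398×10⁸ J/kg, so a = −μ/(2ε) = 1.357×10⁸ m.
The apsides satisfy r_p + r_a = 2a, so the perikrone radius is 2a − r_a = 7.015×10⁷ m = 70153 km.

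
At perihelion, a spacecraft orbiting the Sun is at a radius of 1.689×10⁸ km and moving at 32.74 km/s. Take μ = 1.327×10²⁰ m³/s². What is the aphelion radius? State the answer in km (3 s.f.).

aphelion radius ≈ 3.62×10⁸ km

r_p = 1.689×10¹¹ m.
Specific energy ε = v²/2 − μ/r = -2.497×10⁸ J/kg, so a = −μ/(2ε) = 2.657×10¹¹ m.
The apsides satisfy r_p + r_a = 2a, so the aphelion radius is 2a − r_p = 3.625×10¹¹ m = 3.6250×10⁸ km.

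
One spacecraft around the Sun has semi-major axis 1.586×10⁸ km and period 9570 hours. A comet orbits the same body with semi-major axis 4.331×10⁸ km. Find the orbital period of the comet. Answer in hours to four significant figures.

Kepler's third law: T² ∝ a³, so T₂ = T₁ (a₂/a₁)^(3/2).
a₂/a₁ = 2.731, (a₂/a₁)^(3/2) = 4.513.
T₂ = 9570 × 4.513 = 43190 hours.

T₂ ≈ 43190 hours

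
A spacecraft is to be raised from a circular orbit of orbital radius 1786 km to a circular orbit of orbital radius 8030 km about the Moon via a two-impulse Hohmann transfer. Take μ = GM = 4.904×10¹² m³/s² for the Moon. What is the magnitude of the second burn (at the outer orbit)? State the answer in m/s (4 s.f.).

r₁ = 1786 km = 1.786×10⁶ m.
r₂ = 8030 km = 8.030×10⁶ m.
Transfer ellipse a_t = (r₁ + r₂)/2 = 4.908×10⁶ m.
At r₁: circular v_c1 = √(μ/r₁) = 1657 m/s; transfer-perilune v_p = √[μ(2/r₁ − 1/a_t)] = 2120 m/s.
At r₂: circular v_c2 = √(μ/r₂) = 781.5 m/s; transfer-apolune v_a = √[μ(2/r₂ − 1/a_t)] = 471.4 m/s.
Δv₂ = v_c2 − v_a = 310.1 m/s.

Δv ≈ 310.1 m/s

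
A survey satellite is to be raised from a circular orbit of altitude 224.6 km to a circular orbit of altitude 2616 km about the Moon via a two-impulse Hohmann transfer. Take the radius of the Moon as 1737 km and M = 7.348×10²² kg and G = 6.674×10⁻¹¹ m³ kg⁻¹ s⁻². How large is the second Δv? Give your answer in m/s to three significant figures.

Δv ≈ 225 m/s

μ = GM = 6.674×10⁻¹¹ × 7.348×10²² = 4.904×10¹² m³/s².
r₁ = 1737 + 224.6 = 1961.6 km = 1.9616×10⁶ m.
r₂ = 1737 + 2616 = 4353.0 km = 4.3530×10⁶ m.
Transfer ellipse a_t = (r₁ + r₂)/2 = 3.157×10⁶ m.
At r₁: circular v_c1 = √(μ/r₁) = 1581 m/s; transfer-perilune v_p = √[μ(2/r₁ − 1/a_t)] = 1857 m/s.
At r₂: circular v_c2 = √(μ/r₂) = 1061 m/s; transfer-apolune v_a = √[μ(2/r₂ − 1/a_t)] = 836.6 m/s.
Δv₂ = v_c2 − v_a = 224.8 m/s.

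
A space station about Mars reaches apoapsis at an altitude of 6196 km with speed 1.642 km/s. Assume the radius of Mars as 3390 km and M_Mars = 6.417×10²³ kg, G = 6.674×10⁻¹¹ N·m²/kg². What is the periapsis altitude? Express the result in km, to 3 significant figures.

μ = GM = 6.674×10⁻¹¹ × 6.417×10²³ = 4.283×10¹³ m³/s².
r_a = 3390 + 6196 = 9586.0 km = 9.586×10⁶ m.
Specific energy ε = v²/2 − μ/r = -3.120×10⁶ J/kg, so a = −μ/(2ε) = 6.864×10⁶ m.
The apsides satisfy r_p + r_a = 2a, so the periapsis radius is 2a − r_a = 4.142×10⁶ m = 4142.4 km.
Periapsis altitude = 4142.4 − 3390 = 752.45 km.

periapsis altitude ≈ 752 km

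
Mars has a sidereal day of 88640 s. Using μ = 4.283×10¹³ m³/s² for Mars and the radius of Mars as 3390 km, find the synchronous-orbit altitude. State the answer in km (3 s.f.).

A synchronous orbit has period T, so by Kepler's third law a = (μT²/4π²)^(1/3).
μT²/4π² = 4.283×10¹³ × (8.864×10⁴)² / 39.48 = 8.524×10²¹ m³.
a = 2.043×10⁷ m = 20428 km.
Altitude h = a − R = 20428 − 3390 = 17038 km.

h_sync ≈ 17000 km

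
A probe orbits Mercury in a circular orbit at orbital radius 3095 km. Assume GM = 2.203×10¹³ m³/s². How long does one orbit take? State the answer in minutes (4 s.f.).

T ≈ 121.5 minutes

r = 3095 km = 3.095×10⁶ m.
Kepler's third law: T = 2π√(r³/μ) = 2π√((3.095×10⁶)³ / 2.203×10¹³).
r³/μ = 1.346×10⁶ s², so T = 2π × 1.160×10³ = 7.289×10³ s.
Converting: 7.289×10³ s ÷ 60.00 = 121.5 minutes.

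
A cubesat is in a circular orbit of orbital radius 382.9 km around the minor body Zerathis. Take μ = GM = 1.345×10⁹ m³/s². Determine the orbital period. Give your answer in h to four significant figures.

r = 382.9 km = 3.829×10⁵ m.
Kepler's third law: T = 2π√(r³/μ) = 2π√((3.829×10⁵)³ / 1.345×10⁹).
r³/μ = 4.174×10⁷ s², so T = 2π × 6.461×10³ = 4.059×10⁴ s.
Converting: 4.059×10⁴ s ÷ 3600 = 11.28 h.

T ≈ 11.28 h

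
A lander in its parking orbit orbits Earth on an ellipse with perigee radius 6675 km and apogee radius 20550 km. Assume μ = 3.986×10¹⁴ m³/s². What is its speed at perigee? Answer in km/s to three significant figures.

v ≈ 9.49 km/s

Semi-major axis a = (r_p + r_a)/2 = 13612 km = 1.361×10⁷ m.
Vis-viva: v² = μ(2/r − 1/a) = 3.986×10¹⁴ × (2.996×10⁻⁷ − 7.346×10⁻⁸) = 9.015×10⁷ m²/s².
v = 9495 m/s = 9.495 km/s.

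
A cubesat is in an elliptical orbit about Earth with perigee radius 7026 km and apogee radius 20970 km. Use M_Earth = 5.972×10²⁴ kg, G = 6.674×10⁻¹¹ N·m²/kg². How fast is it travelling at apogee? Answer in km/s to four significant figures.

v ≈ 3.089 km/s

μ = GM = 6.674×10⁻¹¹ × 5.972×10²⁴ = 3.986×10¹⁴ m³/s².
Semi-major axis a = (r_p + r_a)/2 = 13998 km = 1.400×10⁷ m.
Vis-viva: v² = μ(2/r − 1/a) = 3.986×10¹⁴ × (9.537×10⁻⁸ − 7.144×10⁻⁸) = 9.540×10⁶ m²/s².
v = 3089 m/s = 3.089 km/s.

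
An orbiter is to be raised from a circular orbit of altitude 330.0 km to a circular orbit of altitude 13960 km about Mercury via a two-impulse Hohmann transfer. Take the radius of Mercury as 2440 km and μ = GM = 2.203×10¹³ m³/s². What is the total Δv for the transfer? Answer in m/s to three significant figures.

Δv_total ≈ 1400 m/s

r₁ = 2440 + 330.0 = 2770.0 km = 2.7700×10⁶ m.
r₂ = 2440 + 13960 = 16400 km = 1.6400×10⁷ m.
Transfer ellipse a_t = (r₁ + r₂)/2 = 9.585×10⁶ m.
At r₁: circular v_c1 = √(μ/r₁) = 2820 m/s; transfer-periherm v_p = √[μ(2/r₁ − 1/a_t)] = 3689 m/s.
Δv₁ = v_p − v_c1 = 868.8 m/s.
At r₂: circular v_c2 = √(μ/r₂) = 1159 m/s; transfer-apoherm v_a = √[μ(2/r₂ − 1/a_t)] = 623.1 m/s.
Δv₂ = v_c2 − v_a = 535.9 m/s.
Total Δv = Δv₁ + Δv₂ = 1405 m/s.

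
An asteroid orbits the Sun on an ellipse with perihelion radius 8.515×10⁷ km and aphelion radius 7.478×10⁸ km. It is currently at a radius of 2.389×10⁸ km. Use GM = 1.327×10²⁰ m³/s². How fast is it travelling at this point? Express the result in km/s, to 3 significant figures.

Semi-major axis a = (r_p + r_a)/2 = 4.1648×10⁸ km = 4.165×10¹¹ m.
Vis-viva: v² = μ(2/r − 1/a) = 1.327×10²⁰ × (8.372×10⁻¹² − 2.401×10⁻¹²) = 7.923×10⁸ m²/s².
v = 28150 m/s = 28.15 km/s.

v ≈ 28.1 km/s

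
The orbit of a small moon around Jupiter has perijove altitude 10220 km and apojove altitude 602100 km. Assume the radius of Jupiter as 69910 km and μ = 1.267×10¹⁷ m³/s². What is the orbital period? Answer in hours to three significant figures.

r_p = 69910 + 10220 = 80130 km = 8.0130×10⁷ m.
r_a = 69910 + 602100 = 672010 km = 6.7201×10⁸ m.
Semi-major axis a = (r_p + r_a)/2 = (80130 + 6.7201×10⁵)/2 = 3.7607×10⁵ km = 3.761×10⁸ m.
By Kepler's third law T = 2π√(a³/μ) = 2π × 2.049×10⁴ = 1.287×10⁵ s.
= 35.76 hours.

T ≈ 35.8 hours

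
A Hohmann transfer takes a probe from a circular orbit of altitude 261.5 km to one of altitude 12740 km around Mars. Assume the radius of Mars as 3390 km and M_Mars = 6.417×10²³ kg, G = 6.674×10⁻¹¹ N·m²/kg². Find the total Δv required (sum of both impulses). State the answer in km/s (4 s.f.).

Δv_total ≈ 1.588 km/s

μ = GM = 6.674×10⁻¹¹ × 6.417×10²³ = 4.283×10¹³ m³/s².
r₁ = 3390 + 261.5 = 3651.5 km = 3.6515×10⁶ m.
r₂ = 3390 + 12740 = 16130 km = 1.6130×10⁷ m.
Transfer ellipse a_t = (r₁ + r₂)/2 = 9.891×10⁶ m.
At r₁: circular v_c1 = √(μ/r₁) = 3425 m/s; transfer-periapsis v_p = √[μ(2/r₁ − 1/a_t)] = 4373 m/s.
Δv₁ = v_p − v_c1 = 948.8 m/s.
At r₂: circular v_c2 = √(μ/r₂) = 1629 m/s; transfer-apoapsis v_a = √[μ(2/r₂ − 1/a_t)] = 990.1 m/s.
Δv₂ = v_c2 − v_a = 639.4 m/s.
Total Δv = Δv₁ + Δv₂ = 1588 m/s = 1.588 km/s.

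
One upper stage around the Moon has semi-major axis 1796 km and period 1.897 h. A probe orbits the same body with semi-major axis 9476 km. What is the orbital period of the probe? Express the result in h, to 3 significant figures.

Kepler's third law: T² ∝ a³, so T₂ = T₁ (a₂/a₁)^(3/2).
a₂/a₁ = 5.276, (a₂/a₁)^(3/2) = 12.12.
T₂ = 1.897 × 12.12 = 22.99 h.

T₂ ≈ 23.0 h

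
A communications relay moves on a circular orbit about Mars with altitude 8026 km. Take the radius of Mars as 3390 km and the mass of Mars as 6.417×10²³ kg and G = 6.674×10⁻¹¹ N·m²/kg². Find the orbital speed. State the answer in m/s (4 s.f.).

v ≈ 1937 m/s

μ = GM = 6.674×10⁻¹¹ × 6.417×10²³ = 4.283×10¹³ m³/s².
r = 3390 + 8026 = 11416 km = 1.1416×10⁷ m.
For a circular orbit v = √(μ/r) = √(4.283×10¹³ / 1.142×10⁷) = √(3.751×10⁶) = 1937 m/s.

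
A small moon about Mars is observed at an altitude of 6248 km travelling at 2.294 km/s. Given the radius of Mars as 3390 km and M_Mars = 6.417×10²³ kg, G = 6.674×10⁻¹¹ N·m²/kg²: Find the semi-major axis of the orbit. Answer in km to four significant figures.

a ≈ 11820 km

μ = GM = 6.674×10⁻¹¹ × 6.417×10²³ = 4.283×10¹³ m³/s².
r = 3390 + 6248 = 9638.0 km = 9.638×10⁶ m.
Specific orbital energy ε = v²/2 − μ/r = (2294)²/2 − 4.283×10¹³/9.638×10⁶ = -1.812×10⁶ J/kg.
Since ε = −μ/(2a), a = −μ/(2ε) = 1.182×10⁷ m = 11815 km.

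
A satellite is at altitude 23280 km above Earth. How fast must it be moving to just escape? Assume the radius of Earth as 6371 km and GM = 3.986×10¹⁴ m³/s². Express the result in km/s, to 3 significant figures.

r = 6371 + 23280 = 29651 km = 2.9651×10⁷ m.
Escape speed v_esc = √(2μ/r) = √(2 × 3.986×10¹⁴ / 2.965×10⁷) = √(2.689×10⁷) = 5185 m/s.
= 5.185 km/s.

v_esc ≈ 5.19 km/s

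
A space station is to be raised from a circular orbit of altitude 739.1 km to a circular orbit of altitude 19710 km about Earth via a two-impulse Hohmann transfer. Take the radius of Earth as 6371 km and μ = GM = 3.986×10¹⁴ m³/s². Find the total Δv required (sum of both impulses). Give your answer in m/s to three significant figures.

r₁ = 6371 + 739.1 = 7110.1 km = 7.1101×10⁶ m.
r₂ = 6371 + 19710 = 26081 km = 2.6081×10⁷ m.
Transfer ellipse a_t = (r₁ + r₂)/2 = 1.660×10⁷ m.
At r₁: circular v_c1 = √(μ/r₁) = 7487 m/s; transfer-perigee v_p = √[μ(2/r₁ − 1/a_t)] = 9386 m/s.
Δv₁ = v_p − v_c1 = 1899 m/s.
At r₂: circular v_c2 = √(μ/r₂) = 3909 m/s; transfer-apogee v_a = √[μ(2/r₂ − 1/a_t)] = 2559 m/s.
Δv₂ = v_c2 − v_a = 1350 m/s.
Total Δv = Δv₁ + Δv₂ = 3249 m/s.

Δv_total ≈ 3250 m/s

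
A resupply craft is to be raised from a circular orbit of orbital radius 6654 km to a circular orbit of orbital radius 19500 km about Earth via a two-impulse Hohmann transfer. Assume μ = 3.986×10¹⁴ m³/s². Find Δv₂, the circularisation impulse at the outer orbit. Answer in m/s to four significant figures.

Δv ≈ 1296 m/s

r₁ = 6654 km = 6.654×10⁶ m.
r₂ = 19500 km = 1.950×10⁷ m.
Transfer ellipse a_t = (r₁ + r₂)/2 = 1.308×10⁷ m.
At r₁: circular v_c1 = √(μ/r₁) = 7740 m/s; transfer-perigee v_p = √[μ(2/r₁ − 1/a_t)] = 9451 m/s.
At r₂: circular v_c2 = √(μ/r₂) = 4521 m/s; transfer-apogee v_a = √[μ(2/r₂ − 1/a_t)] = 3225 m/s.
Δv₂ = v_c2 − v_a = 1296 m/s.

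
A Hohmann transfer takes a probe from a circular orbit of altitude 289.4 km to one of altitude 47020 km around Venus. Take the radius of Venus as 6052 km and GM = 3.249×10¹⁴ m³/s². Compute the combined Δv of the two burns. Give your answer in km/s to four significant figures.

Δv_total ≈ 3.741 km/s

r₁ = 6052 + 289.4 = 6341.4 km = 6.3414×10⁶ m.
r₂ = 6052 + 47020 = 53072 km = 5.3072×10⁷ m.
Transfer ellipse a_t = (r₁ + r₂)/2 = 2.971×10⁷ m.
At r₁: circular v_c1 = √(μ/r₁) = 7158 m/s; transfer-periapsis v_p = √[μ(2/r₁ − 1/a_t)] = 9567 m/s.
Δv₁ = v_p − v_c1 = 2409 m/s.
At r₂: circular v_c2 = √(μ/r₂) = 2474 m/s; transfer-apoapsis v_a = √[μ(2/r₂ − 1/a_t)] = 1143 m/s.
Δv₂ = v_c2 − v_a = 1331 m/s.
Total Δv = Δv₁ + Δv₂ = 3741 m/s = 3.741 km/s.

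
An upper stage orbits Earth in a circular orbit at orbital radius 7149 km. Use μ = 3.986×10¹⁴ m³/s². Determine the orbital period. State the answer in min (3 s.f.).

T ≈ 100 min

r = 7149 km = 7.149×10⁶ m.
Kepler's third law: T = 2π√(r³/μ) = 2π√((7.149×10⁶)³ / 3.986×10¹⁴).
r³/μ = 9.166×10⁵ s², so T = 2π × 9.574×10² = 6.016×10³ s.
Converting: 6.016×10³ s ÷ 60.00 = 100.3 min.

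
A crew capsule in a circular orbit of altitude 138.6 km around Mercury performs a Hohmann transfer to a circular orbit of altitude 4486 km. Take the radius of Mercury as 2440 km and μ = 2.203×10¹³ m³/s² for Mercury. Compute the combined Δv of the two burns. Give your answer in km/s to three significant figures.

Δv_total ≈ 1.08 km/s

r₁ = 2440 + 138.6 = 2578.6 km = 2.5786×10⁶ m.
r₂ = 2440 + 4486 = 6926.0 km = 6.9260×10⁶ m.
Transfer ellipse a_t = (r₁ + r₂)/2 = 4.752×10⁶ m.
At r₁: circular v_c1 = √(μ/r₁) = 2923 m/s; transfer-periherm v_p = √[μ(2/r₁ − 1/a_t)] = 3529 m/s.
Δv₁ = v_p − v_c1 = 605.7 m/s.
At r₂: circular v_c2 = √(μ/r₂) = 1783 m/s; transfer-apoherm v_a = √[μ(2/r₂ − 1/a_t)] = 1314 m/s.
Δv₂ = v_c2 − v_a = 469.7 m/s.
Total Δv = Δv₁ + Δv₂ = 1075 m/s = 1.075 km/s.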